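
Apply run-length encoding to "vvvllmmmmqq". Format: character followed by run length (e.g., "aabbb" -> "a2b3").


Input: 'vvvllmmmmqq'
Operation: identify consecutive runs
Runs: 'vvv' -> v3, 'll' -> l2, 'mmmm' -> m4, 'qq' -> q2
Encoded: v3l2m4q2


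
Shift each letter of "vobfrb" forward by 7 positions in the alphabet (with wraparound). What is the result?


Input: 'vobfrb', shift = 7
Operation: for each letter, (position + 7) mod 26
Mapping: 'v'(21+7=28, 28 mod 26=2)->'c', 'o'(14+7=21)->'v', 'b'(1+7=8)->'i', 'f'(5+7=12)->'m', 'r'(17+7=24)->'y', 'b'(1+7=8)->'i'
Result: cvimyi


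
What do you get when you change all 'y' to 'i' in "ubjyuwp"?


Input string: 'ubjyuwp'
Operation: replace 'y' with 'i'
Positions of 'y': 3
After replacement: ubjiuwp


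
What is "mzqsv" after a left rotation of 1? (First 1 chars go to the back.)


Input: 'mzqsv', shift = 1
Operation: split at index 1 and swap parts
Front part s[0:1] = 'm'
Back part s[1:] = 'zqsv'
Rotated = back + front = 'zqsv' + 'm'
Result: zqsvm


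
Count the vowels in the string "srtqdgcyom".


Input string: 'srtqdgcyom'
Operation: count vowels (a, e, i, o, u)
Scan: s[0]='s', s[1]='r', s[2]='t', s[3]='q', s[4]='d', s[5]='g', s[6]='c', s[7]='y', s[8]='o' (vowel), s[9]='m'
Vowels found: 1
Result: 1


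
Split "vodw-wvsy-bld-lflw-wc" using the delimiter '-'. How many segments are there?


Input string: 'vodw-wvsy-bld-lflw-wc'
Delimiter: '-'
Split result: 'vodw', 'wvsy', 'bld', 'lflw', 'wc'
Number of parts: 5


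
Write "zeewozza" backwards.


Input string: 'zeewozza'
Operation: reverse character order
Original order: 'z' -> 'e' -> 'e' -> 'w' -> 'o' -> 'z' -> 'z' -> 'a'
Reversed order: 'a' -> 'z' -> 'z' -> 'o' -> 'w' -> 'e' -> 'e' -> 'z'
Result: azzoweez


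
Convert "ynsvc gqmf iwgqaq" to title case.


Input string: 'ynsvc gqmf iwgqaq'
Operation: capitalize first letter of each word
Word transformations: 'ynsvc'->'Ynsvc', 'gqmf'->'Gqmf', 'iwgqaq'->'Iwgqaq'
Result: Ynsvc Gqmf Iwgqaq


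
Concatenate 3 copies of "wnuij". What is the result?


Input string: 'wnuij'
Operation: repeat 3 times
Concatenation: 'wnuij' + 'wnuij' + 'wnuij'
Result: wnuijwnuijwnuij


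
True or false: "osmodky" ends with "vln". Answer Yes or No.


Input string: 'osmodky'
Suffix to check: 'vln'
Last 3 characters of input: 'dky'
Match: False
Result: No


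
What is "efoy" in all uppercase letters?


Input string: 'efoy'
Operation: convert each letter to uppercase
Mapping: 'e'->'E', 'f'->'F', 'o'->'O', 'y'->'Y'
Result: EFOY


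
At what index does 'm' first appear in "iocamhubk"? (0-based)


Input string: 'iocamhubk'
Target: 'm'
Scanning left to right: s[0]='i', s[1]='o', s[2]='c', s[3]='a', s[4]='m'
First match at index: 4


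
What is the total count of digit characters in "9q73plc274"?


Input string: '9q73plc274'
Operation: count digit characters (0-9)
Scan: '9'(digit), 'q', '7'(digit), '3'(digit), 'p', 'l', 'c', '2'(digit), '7'(digit), '4'(digit)
Digits found: 6
Result: 6


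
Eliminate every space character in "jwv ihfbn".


Input string: 'jwv ihfbn'
Operation: remove all spaces
Words: 'jwv', 'ihfbn'
Join without spaces: jwvihfbn


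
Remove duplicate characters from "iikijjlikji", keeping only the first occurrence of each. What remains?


Input: 'iikijjlikji'
Operation: keep first occurrence of each character
Scan: s[0]='i' new -> keep; s[1]='i' seen -> skip; s[2]='k' new -> keep; s[3]='i' seen -> skip; s[4]='j' new -> keep; s[5]='j' seen -> skip; s[6]='l' new -> keep; s[7]='i' seen -> skip; s[8]='k' seen -> skip; s[9]='j' seen -> skip; s[10]='i' seen -> skip
Result: ikjl


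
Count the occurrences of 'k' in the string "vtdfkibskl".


Input string: 'vtdfkibskl'
Target character: 'k'
Scan each position: s[4]='k', s[8]='k'
Matches found at indices: 4, 8
Total: 2


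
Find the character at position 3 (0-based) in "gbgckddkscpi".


Input string: 'gbgckddkscpi'
Operation: get character at index 3
Index mapping: s[0]='g', s[1]='b', s[2]='g', s[3]='c'
Result: 'c'


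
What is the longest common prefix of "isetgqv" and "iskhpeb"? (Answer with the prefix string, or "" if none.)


String 1: 'isetgqv'
String 2: 'iskhpeb'
Compare position by position:
pos 0: 'i' vs 'i' match
pos 1: 's' vs 's' match
pos 2: 'e' vs 'k' differ -> stop
Longest common prefix: "is" (length 2)


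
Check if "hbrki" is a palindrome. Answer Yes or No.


Input string: 'hbrki'
Reversed: 'ikrbh'
Compare pairs: s[0]='h' vs s[4]='i' (mismatch), s[1]='b' vs s[3]='k' (mismatch)
Palindrome: No


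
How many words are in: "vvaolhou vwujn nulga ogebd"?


Input string: 'vvaolhou vwujn nulga ogebd'
Operation: split by spaces
Words found: 'vvaolhou', 'vwujn', 'nulga', 'ogebd'
Word count: 4


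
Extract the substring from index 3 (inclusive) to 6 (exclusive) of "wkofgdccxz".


Input string: 'wkofgdccxz'
Operation: slice [3:6]
Extract characters: s[3]='f', s[4]='g', s[5]='d'
Result: fgd


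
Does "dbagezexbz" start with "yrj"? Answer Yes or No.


Input string: 'dbagezexbz'
Prefix to check: 'yrj'
First 3 characters of input: 'dba'
Match: False
Result: No


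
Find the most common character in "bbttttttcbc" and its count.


Input: 'bbttttttcbc'
Operation: tally each character
Counts: 'b':3, 'c':2, 't':6
Maximum: 't' appears 6 times


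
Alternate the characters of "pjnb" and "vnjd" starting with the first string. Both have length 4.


String 1: 'pjnb'
String 2: 'vnjd'
Operation: alternate characters
Pairs: 'p'+'v', 'j'+'n', 'n'+'j', 'b'+'d'
Result: pvjnnjbd


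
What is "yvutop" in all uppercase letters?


Input string: 'yvutop'
Operation: convert each letter to uppercase
Mapping: 'y'->'Y', 'v'->'V', 'u'->'U', 't'->'T', 'o'->'O', 'p'->'P'
Result: YVUTOP


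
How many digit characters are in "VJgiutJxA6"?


Input string: 'VJgiutJxA6'
Operation: count digit characters (0-9)
Scan: 'V', 'J', 'g', 'i', 'u', 't', 'J', 'x', 'A', '6'(digit)
Digits found: 1
Result: 1


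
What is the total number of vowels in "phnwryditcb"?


Input string: 'phnwryditcb'
Operation: count vowels (a, e, i, o, u)
Scan: s[0]='p', s[1]='h', s[2]='n', s[3]='w', s[4]='r', s[5]='y', s[6]='d', s[7]='i' (vowel), s[8]='t', s[9]='c', s[10]='b'
Vowels found: 1
Result: 1


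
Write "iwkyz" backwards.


Input string: 'iwkyz'
Operation: reverse character order
Original order: 'i' -> 'w' -> 'k' -> 'y' -> 'z'
Reversed order: 'z' -> 'y' -> 'k' -> 'w' -> 'i'
Result: zykwi


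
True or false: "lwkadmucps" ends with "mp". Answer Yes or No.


Input string: 'lwkadmucps'
Suffix to check: 'mp'
Last 2 characters of input: 'ps'
Match: False
Result: No


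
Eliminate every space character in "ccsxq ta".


Input string: 'ccsxq ta'
Operation: remove all spaces
Words: 'ccsxq', 'ta'
Join without spaces: ccsxqta


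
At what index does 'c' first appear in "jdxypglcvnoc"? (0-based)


Input string: 'jdxypglcvnoc'
Target: 'c'
Scanning left to right: s[0]='j', s[1]='d', s[2]='x', s[3]='y', s[4]='p', s[5]='g', s[6]='l', s[7]='c'
First match at index: 7


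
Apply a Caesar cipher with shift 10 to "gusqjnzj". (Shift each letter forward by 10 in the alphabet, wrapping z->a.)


Input: 'gusqjnzj', shift = 10
Operation: for each letter, (position + 10) mod 26
Mapping: 'g'(6+10=16)->'q', 'u'(20+10=30, 30 mod 26=4)->'e', 's'(18+10=28, 28 mod 26=2)->'c', 'q'(16+10=26, 26 mod 26=0)->'a', 'j'(9+10=19)->'t', 'n'(13+10=23)->'x', 'z'(25+10=35, 35 mod 26=9)->'j', 'j'(9+10=19)->'t'
Result: qecatxjt


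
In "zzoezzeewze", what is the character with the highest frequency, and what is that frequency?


Input: 'zzoezzeewze'
Operation: tally each character
Counts: 'e':4, 'o':1, 'w':1, 'z':5
Maximum: 'z' appears 5 times


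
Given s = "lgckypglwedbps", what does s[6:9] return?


Input string: 'lgckypglwedbps'
Operation: slice [6:9]
Extract characters: s[6]='g', s[7]='l', s[8]='w'
Result: glw


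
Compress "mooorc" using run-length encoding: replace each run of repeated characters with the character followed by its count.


Input: 'mooorc'
Operation: identify consecutive runs
Runs: 'm' -> m1, 'ooo' -> o3, 'r' -> r1, 'c' -> c1
Encoded: m1o3r1c1


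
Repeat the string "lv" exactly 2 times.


Input string: 'lv'
Operation: repeat 2 times
Concatenation: 'lv' + 'lv'
Result: lvlv


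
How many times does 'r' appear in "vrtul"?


Input string: 'vrtul'
Target character: 'r'
Scan each position: s[1]='r'
Matches found at indices: 1
Total: 1


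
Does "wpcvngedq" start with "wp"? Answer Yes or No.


Input string: 'wpcvngedq'
Prefix to check: 'wp'
First 2 characters of input: 'wp'
Match: True
Result: Yes


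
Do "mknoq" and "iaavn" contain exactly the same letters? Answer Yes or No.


String 1: 'mknoq' -> sorted: 'kmnoq'
String 2: 'iaavn' -> sorted: 'aainv'
Compare sorted forms: 'kmnoq' != 'aainv'
Anagram: No


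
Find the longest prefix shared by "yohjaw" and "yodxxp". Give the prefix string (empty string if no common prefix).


String 1: 'yohjaw'
String 2: 'yodxxp'
Compare position by position:
pos 0: 'y' vs 'y' match
pos 1: 'o' vs 'o' match
pos 2: 'h' vs 'd' differ -> stop
Longest common prefix: "yo" (length 2)


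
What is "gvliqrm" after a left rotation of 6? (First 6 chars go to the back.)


Input: 'gvliqrm', shift = 6
Operation: split at index 6 and swap parts
Front part s[0:6] = 'gvliqr'
Back part s[6:] = 'm'
Rotated = back + front = 'm' + 'gvliqr'
Result: mgvliqr


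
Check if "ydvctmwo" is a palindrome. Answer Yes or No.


Input string: 'ydvctmwo'
Reversed: 'owmtcvdy'
Compare pairs: s[0]='y' vs s[7]='o' (mismatch), s[1]='d' vs s[6]='w' (mismatch), s[2]='v' vs s[5]='m' (mismatch), s[3]='c' vs s[4]='t' (mismatch)
Palindrome: No


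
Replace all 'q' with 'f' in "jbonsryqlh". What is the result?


Input string: 'jbonsryqlh'
Operation: replace 'q' with 'f'
Positions of 'q': 7
After replacement: jbonsryflh


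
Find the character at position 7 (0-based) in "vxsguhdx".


Input string: 'vxsguhdx'
Operation: get character at index 7
Index mapping: s[0]='v', s[1]='x', s[2]='s', s[3]='g', s[4]='u', s[5]='h', s[6]='d', s[7]='x'
Result: 'x'


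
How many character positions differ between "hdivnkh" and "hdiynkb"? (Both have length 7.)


String 1: 'hdivnkh'
String 2: 'hdiynkb'
Compare each position: pos 0: 'h'=='h', pos 1: 'd'=='d', pos 2: 'i'=='i', pos 3: 'v'!='y', pos 4: 'n'=='n', pos 5: 'k'=='k', pos 6: 'h'!='b'
Differing positions: 2
Hamming distance: 2


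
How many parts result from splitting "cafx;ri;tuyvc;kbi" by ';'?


Input string: 'cafx;ri;tuyvc;kbi'
Delimiter: ';'
Split result: 'cafx', 'ri', 'tuyvc', 'kbi'
Number of parts: 4


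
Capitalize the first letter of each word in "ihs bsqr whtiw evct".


Input string: 'ihs bsqr whtiw evct'
Operation: capitalize first letter of each word
Word transformations: 'ihs'->'Ihs', 'bsqr'->'Bsqr', 'whtiw'->'Whtiw', 'evct'->'Evct'
Result: Ihs Bsqr Whtiw Evct


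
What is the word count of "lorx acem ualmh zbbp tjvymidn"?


Input string: 'lorx acem ualmh zbbp tjvymidn'
Operation: split by spaces
Words found: 'lorx', 'acem', 'ualmh', 'zbbp', 'tjvymidn'
Word count: 5


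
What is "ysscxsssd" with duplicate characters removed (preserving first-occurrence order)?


Input: 'ysscxsssd'
Operation: keep first occurrence of each character
Scan: s[0]='y' new -> keep; s[1]='s' new -> keep; s[2]='s' seen -> skip; s[3]='c' new -> keep; s[4]='x' new -> keep; s[5]='s' seen -> skip; s[6]='s' seen -> skip; s[7]='s' seen -> skip; s[8]='d' new -> keep
Result: yscxd


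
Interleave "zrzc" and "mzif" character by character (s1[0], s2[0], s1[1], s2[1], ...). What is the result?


String 1: 'zrzc'
String 2: 'mzif'
Operation: alternate characters
Pairs: 'z'+'m', 'r'+'z', 'z'+'i', 'c'+'f'
Result: zmrzzicf


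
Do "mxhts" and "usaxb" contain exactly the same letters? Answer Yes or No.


String 1: 'mxhts' -> sorted: 'hmstx'
String 2: 'usaxb' -> sorted: 'absux'
Compare sorted forms: 'hmstx' != 'absux'
Anagram: No


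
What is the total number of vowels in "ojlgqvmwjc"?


Input string: 'ojlgqvmwjc'
Operation: count vowels (a, e, i, o, u)
Scan: s[0]='o' (vowel), s[1]='j', s[2]='l', s[3]='g', s[4]='q', s[5]='v', s[6]='m', s[7]='w', s[8]='j', s[9]='c'
Vowels found: 1
Result: 1


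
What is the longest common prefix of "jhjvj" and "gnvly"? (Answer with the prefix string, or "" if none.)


String 1: 'jhjvj'
String 2: 'gnvly'
Compare position by position:
pos 0: 'j' vs 'g' differ -> stop
Longest common prefix: "" (length 0)


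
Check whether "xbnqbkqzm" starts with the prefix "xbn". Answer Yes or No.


Input string: 'xbnqbkqzm'
Prefix to check: 'xbn'
First 3 characters of input: 'xbn'
Match: True
Result: Yes


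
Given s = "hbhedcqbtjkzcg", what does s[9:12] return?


Input string: 'hbhedcqbtjkzcg'
Operation: slice [9:12]
Extract characters: s[9]='j', s[10]='k', s[11]='z'
Result: jkz


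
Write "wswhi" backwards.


Input string: 'wswhi'
Operation: reverse character order
Original order: 'w' -> 's' -> 'w' -> 'h' -> 'i'
Reversed order: 'i' -> 'h' -> 'w' -> 's' -> 'w'
Result: ihwsw


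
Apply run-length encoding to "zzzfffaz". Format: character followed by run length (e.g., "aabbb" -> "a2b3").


Input: 'zzzfffaz'
Operation: identify consecutive runs
Runs: 'zzz' -> z3, 'fff' -> f3, 'a' -> a1, 'z' -> z1
Encoded: z3f3a1z1


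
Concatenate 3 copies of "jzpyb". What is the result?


Input string: 'jzpyb'
Operation: repeat 3 times
Concatenation: 'jzpyb' + 'jzpyb' + 'jzpyb'
Result: jzpybjzpybjzpyb


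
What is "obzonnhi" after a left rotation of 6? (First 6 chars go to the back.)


Input: 'obzonnhi', shift = 6
Operation: split at index 6 and swap parts
Front part s[0:6] = 'obzonn'
Back part s[6:] = 'hi'
Rotated = back + front = 'hi' + 'obzonn'
Result: hiobzonn


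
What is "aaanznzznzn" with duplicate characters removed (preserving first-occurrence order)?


Input: 'aaanznzznzn'
Operation: keep first occurrence of each character
Scan: s[0]='a' new -> keep; s[1]='a' seen -> skip; s[2]='a' seen -> skip; s[3]='n' new -> keep; s[4]='z' new -> keep; s[5]='n' seen -> skip; s[6]='z' seen -> skip; s[7]='z' seen -> skip; s[8]='n' seen -> skip; s[9]='z' seen -> skip; s[10]='n' seen -> skip
Result: anz


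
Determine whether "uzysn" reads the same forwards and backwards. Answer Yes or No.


Input string: 'uzysn'
Reversed: 'nsyzu'
Compare pairs: s[0]='u' vs s[4]='n' (mismatch), s[1]='z' vs s[3]='s' (mismatch)
Palindrome: No


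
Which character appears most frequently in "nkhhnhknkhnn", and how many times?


Input: 'nkhhnhknkhnn'
Operation: tally each character
Counts: 'h':4, 'k':3, 'n':5
Maximum: 'n' appears 5 times


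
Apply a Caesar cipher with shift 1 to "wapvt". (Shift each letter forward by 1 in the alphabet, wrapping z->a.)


Input: 'wapvt', shift = 1
Operation: for each letter, (position + 1) mod 26
Mapping: 'w'(22+1=23)->'x', 'a'(0+1=1)->'b', 'p'(15+1=16)->'q', 'v'(21+1=22)->'w', 't'(19+1=20)->'u'
Result: xbqwu


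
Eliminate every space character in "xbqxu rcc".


Input string: 'xbqxu rcc'
Operation: remove all spaces
Words: 'xbqxu', 'rcc'
Join without spaces: xbqxurcc


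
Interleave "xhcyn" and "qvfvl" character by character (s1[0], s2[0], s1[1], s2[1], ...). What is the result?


String 1: 'xhcyn'
String 2: 'qvfvl'
Operation: alternate characters
Pairs: 'x'+'q', 'h'+'v', 'c'+'f', 'y'+'v', 'n'+'l'
Result: xqhvcfyvnl


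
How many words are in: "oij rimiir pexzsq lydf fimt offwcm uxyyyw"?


Input string: 'oij rimiir pexzsq lydf fimt offwcm uxyyyw'
Operation: split by spaces
Words found: 'oij', 'rimiir', 'pexzsq', 'lydf', 'fimt', 'offwcm', 'uxyyyw'
Word count: 7


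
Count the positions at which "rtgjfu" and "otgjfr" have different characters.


String 1: 'rtgjfu'
String 2: 'otgjfr'
Compare each position: pos 0: 'r'!='o', pos 1: 't'=='t', pos 2: 'g'=='g', pos 3: 'j'=='j', pos 4: 'f'=='f', pos 5: 'u'!='r'
Differing positions: 2
Hamming distance: 2


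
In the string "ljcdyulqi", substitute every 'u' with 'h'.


Input string: 'ljcdyulqi'
Operation: replace 'u' with 'h'
Positions of 'u': 5
After replacement: ljcdyhlqi


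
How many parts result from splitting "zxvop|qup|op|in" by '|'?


Input string: 'zxvop|qup|op|in'
Delimiter: '|'
Split result: 'zxvop', 'qup', 'op', 'in'
Number of parts: 4


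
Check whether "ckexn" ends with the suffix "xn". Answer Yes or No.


Input string: 'ckexn'
Suffix to check: 'xn'
Last 2 characters of input: 'xn'
Match: True
Result: Yes


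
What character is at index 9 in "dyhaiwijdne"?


Input string: 'dyhaiwijdne'
Operation: get character at index 9
Index mapping: s[0]='d', s[1]='y', s[2]='h', s[3]='a', s[4]='i', s[5]='w', s[6]='i', s[7]='j', s[8]='d', s[9]='n'
Result: 'n'


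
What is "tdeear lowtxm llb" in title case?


Input string: 'tdeear lowtxm llb'
Operation: capitalize first letter of each word
Word transformations: 'tdeear'->'Tdeear', 'lowtxm'->'Lowtxm', 'llb'->'Llb'
Result: Tdeear Lowtxm Llb


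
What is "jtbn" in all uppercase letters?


Input string: 'jtbn'
Operation: convert each letter to uppercase
Mapping: 'j'->'J', 't'->'T', 'b'->'B', 'n'->'N'
Result: JTBN


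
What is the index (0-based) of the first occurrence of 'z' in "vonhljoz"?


Input string: 'vonhljoz'
Target: 'z'
Scanning left to right: s[0]='v', s[1]='o', s[2]='n', s[3]='h', s[4]='l', s[5]='j', s[6]='o', s[7]='z'
First match at index: 7


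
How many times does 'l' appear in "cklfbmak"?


Input string: 'cklfbmak'
Target character: 'l'
Scan each position: s[2]='l'
Matches found at indices: 2
Total: 1


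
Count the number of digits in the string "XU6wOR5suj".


Input string: 'XU6wOR5suj'
Operation: count digit characters (0-9)
Scan: 'X', 'U', '6'(digit), 'w', 'O', 'R', '5'(digit), 's', 'u', 'j'
Digits found: 2
Result: 2


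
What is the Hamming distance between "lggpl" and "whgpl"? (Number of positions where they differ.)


String 1: 'lggpl'
String 2: 'whgpl'
Compare each position: pos 0: 'l'!='w', pos 1: 'g'!='h', pos 2: 'g'=='g', pos 3: 'p'=='p', pos 4: 'l'=='l'
Differing positions: 2
Hamming distance: 2


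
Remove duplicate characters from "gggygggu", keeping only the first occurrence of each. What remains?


Input: 'gggygggu'
Operation: keep first occurrence of each character
Scan: s[0]='g' new -> keep; s[1]='g' seen -> skip; s[2]='g' seen -> skip; s[3]='y' new -> keep; s[4]='g' seen -> skip; s[5]='g' seen -> skip; s[6]='g' seen -> skip; s[7]='u' new -> keep
Result: gyu


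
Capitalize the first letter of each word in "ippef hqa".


Input string: 'ippef hqa'
Operation: capitalize first letter of each word
Word transformations: 'ippef'->'Ippef', 'hqa'->'Hqa'
Result: Ippef Hqa


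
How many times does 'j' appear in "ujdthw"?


Input string: 'ujdthw'
Target character: 'j'
Scan each position: s[1]='j'
Matches found at indices: 1
Total: 1


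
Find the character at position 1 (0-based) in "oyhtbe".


Input string: 'oyhtbe'
Operation: get character at index 1
Index mapping: s[0]='o', s[1]='y'
Result: 'y'


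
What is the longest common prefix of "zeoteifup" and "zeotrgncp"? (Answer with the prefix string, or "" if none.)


String 1: 'zeoteifup'
String 2: 'zeotrgncp'
Compare position by position:
pos 0: 'z' vs 'z' match
pos 1: 'e' vs 'e' match
pos 2: 'o' vs 'o' match
pos 3: 't' vs 't' match
pos 4: 'e' vs 'r' differ -> stop
Longest common prefix: "zeot" (length 4)


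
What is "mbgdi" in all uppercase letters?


Input string: 'mbgdi'
Operation: convert each letter to uppercase
Mapping: 'm'->'M', 'b'->'B', 'g'->'G', 'd'->'D', 'i'->'I'
Result: MBGDI


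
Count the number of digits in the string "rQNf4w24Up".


Input string: 'rQNf4w24Up'
Operation: count digit characters (0-9)
Scan: 'r', 'Q', 'N', 'f', '4'(digit), 'w', '2'(digit), '4'(digit), 'U', 'p'
Digits found: 3
Result: 3


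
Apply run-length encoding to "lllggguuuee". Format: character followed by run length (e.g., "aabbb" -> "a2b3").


Input: 'lllggguuuee'
Operation: identify consecutive runs
Runs: 'lll' -> l3, 'ggg' -> g3, 'uuu' -> u3, 'ee' -> e2
Encoded: l3g3u3e2


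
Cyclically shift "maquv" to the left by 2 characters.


Input: 'maquv', shift = 2
Operation: split at index 2 and swap parts
Front part s[0:2] = 'ma'
Back part s[2:] = 'quv'
Rotated = back + front = 'quv' + 'ma'
Result: quvma


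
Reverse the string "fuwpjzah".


Input string: 'fuwpjzah'
Operation: reverse character order
Original order: 'f' -> 'u' -> 'w' -> 'p' -> 'j' -> 'z' -> 'a' -> 'h'
Reversed order: 'h' -> 'a' -> 'z' -> 'j' -> 'p' -> 'w' -> 'u' -> 'f'
Result: hazjpwuf


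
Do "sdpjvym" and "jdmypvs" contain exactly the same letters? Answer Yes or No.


String 1: 'sdpjvym' -> sorted: 'djmpsvy'
String 2: 'jdmypvs' -> sorted: 'djmpsvy'
Compare sorted forms: 'djmpsvy' == 'djmpsvy'
Anagram: Yes


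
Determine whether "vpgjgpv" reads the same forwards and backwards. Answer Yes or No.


Input string: 'vpgjgpv'
Reversed: 'vpgjgpv'
Compare pairs: s[0]='v' vs s[6]='v' (match), s[1]='p' vs s[5]='p' (match), s[2]='g' vs s[4]='g' (match)
Palindrome: Yes


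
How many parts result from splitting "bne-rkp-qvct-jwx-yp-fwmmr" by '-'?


Input string: 'bne-rkp-qvct-jwx-yp-fwmmr'
Delimiter: '-'
Split result: 'bne', 'rkp', 'qvct', 'jwx', 'yp', 'fwmmr'
Number of parts: 6


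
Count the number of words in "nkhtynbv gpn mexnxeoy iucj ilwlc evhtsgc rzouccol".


Input string: 'nkhtynbv gpn mexnxeoy iucj ilwlc evhtsgc rzouccol'
Operation: split by spaces
Words found: 'nkhtynbv', 'gpn', 'mexnxeoy', 'iucj', 'ilwlc', 'evhtsgc', 'rzouccol'
Word count: 7


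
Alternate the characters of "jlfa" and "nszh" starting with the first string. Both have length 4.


String 1: 'jlfa'
String 2: 'nszh'
Operation: alternate characters
Pairs: 'j'+'n', 'l'+'s', 'f'+'z', 'a'+'h'
Result: jnlsfzah


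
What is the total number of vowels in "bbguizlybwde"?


Input string: 'bbguizlybwde'
Operation: count vowels (a, e, i, o, u)
Scan: s[0]='b', s[1]='b', s[2]='g', s[3]='u' (vowel), s[4]='i' (vowel), s[5]='z', s[6]='l', s[7]='y', s[8]='b', s[9]='w', s[10]='d', s[11]='e' (vowel)
Vowels found: 3
Result: 3


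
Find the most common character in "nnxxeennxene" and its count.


Input: 'nnxxeennxene'
Operation: tally each character
Counts: 'e':4, 'n':5, 'x':3
Maximum: 'n' appears 5 times


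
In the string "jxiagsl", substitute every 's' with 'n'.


Input string: 'jxiagsl'
Operation: replace 's' with 'n'
Positions of 's': 5
After replacement: jxiagnl


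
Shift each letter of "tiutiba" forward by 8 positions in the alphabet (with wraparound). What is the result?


Input: 'tiutiba', shift = 8
Operation: for each letter, (position + 8) mod 26
Mapping: 't'(19+8=27, 27 mod 26=1)->'b', 'i'(8+8=16)->'q', 'u'(20+8=28, 28 mod 26=2)->'c', 't'(19+8=27, 27 mod 26=1)->'b', 'i'(8+8=16)->'q', 'b'(1+8=9)->'j', 'a'(0+8=8)->'i'
Result: bqcbqji


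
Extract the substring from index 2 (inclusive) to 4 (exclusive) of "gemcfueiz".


Input string: 'gemcfueiz'
Operation: slice [2:4]
Extract characters: s[2]='m', s[3]='c'
Result: mc


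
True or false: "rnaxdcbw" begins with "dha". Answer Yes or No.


Input string: 'rnaxdcbw'
Prefix to check: 'dha'
First 3 characters of input: 'rna'
Match: False
Result: No


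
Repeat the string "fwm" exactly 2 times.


Input string: 'fwm'
Operation: repeat 2 times
Concatenation: 'fwm' + 'fwm'
Result: fwmfwm


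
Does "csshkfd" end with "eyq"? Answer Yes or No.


Input string: 'csshkfd'
Suffix to check: 'eyq'
Last 3 characters of input: 'kfd'
Match: False
Result: No


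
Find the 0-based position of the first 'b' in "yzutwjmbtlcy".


Input string: 'yzutwjmbtlcy'
Target: 'b'
Scanning left to right: s[0]='y', s[1]='z', s[2]='u', s[3]='t', s[4]='w', s[5]='j', s[6]='m', s[7]='b'
First match at index: 7


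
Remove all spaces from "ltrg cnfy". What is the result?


Input string: 'ltrg cnfy'
Operation: remove all spaces
Words: 'ltrg', 'cnfy'
Join without spaces: ltrgcnfy


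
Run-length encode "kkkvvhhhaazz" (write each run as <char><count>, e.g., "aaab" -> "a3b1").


Input: 'kkkvvhhhaazz'
Operation: identify consecutive runs
Runs: 'kkk' -> k3, 'vv' -> v2, 'hhh' -> h3, 'aa' -> a2, 'zz' -> z2
Encoded: k3v2h3a2z2


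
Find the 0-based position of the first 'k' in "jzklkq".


Input string: 'jzklkq'
Target: 'k'
Scanning left to right: s[0]='j', s[1]='z', s[2]='k'
First match at index: 2


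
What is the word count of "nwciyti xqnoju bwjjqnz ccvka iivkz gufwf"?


Input string: 'nwciyti xqnoju bwjjqnz ccvka iivkz gufwf'
Operation: split by spaces
Words found: 'nwciyti', 'xqnoju', 'bwjjqnz', 'ccvka', 'iivkz', 'gufwf'
Word count: 6


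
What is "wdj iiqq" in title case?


Input string: 'wdj iiqq'
Operation: capitalize first letter of each word
Word transformations: 'wdj'->'Wdj', 'iiqq'->'Iiqq'
Result: Wdj Iiqq


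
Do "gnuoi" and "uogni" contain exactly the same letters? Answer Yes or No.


String 1: 'gnuoi' -> sorted: 'ginou'
String 2: 'uogni' -> sorted: 'ginou'
Compare sorted forms: 'ginou' == 'ginou'
Anagram: Yes


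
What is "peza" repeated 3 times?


Input string: 'peza'
Operation: repeat 3 times
Concatenation: 'peza' + 'peza' + 'peza'
Result: pezapezapeza


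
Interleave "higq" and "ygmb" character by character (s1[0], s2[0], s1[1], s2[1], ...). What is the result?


String 1: 'higq'
String 2: 'ygmb'
Operation: alternate characters
Pairs: 'h'+'y', 'i'+'g', 'g'+'m', 'q'+'b'
Result: hyiggmqb


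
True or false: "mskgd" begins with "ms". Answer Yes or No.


Input string: 'mskgd'
Prefix to check: 'ms'
First 2 characters of input: 'ms'
Match: True
Result: Yes


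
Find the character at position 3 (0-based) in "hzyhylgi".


Input string: 'hzyhylgi'
Operation: get character at index 3
Index mapping: s[0]='h', s[1]='z', s[2]='y', s[3]='h'
Result: 'h'


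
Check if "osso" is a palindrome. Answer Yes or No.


Input string: 'osso'
Reversed: 'osso'
Compare pairs: s[0]='o' vs s[3]='o' (match), s[1]='s' vs s[2]='s' (match)
Palindrome: Yes


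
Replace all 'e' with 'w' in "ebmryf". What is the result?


Input string: 'ebmryf'
Operation: replace 'e' with 'w'
Positions of 'e': 0
After replacement: wbmryf


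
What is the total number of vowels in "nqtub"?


Input string: 'nqtub'
Operation: count vowels (a, e, i, o, u)
Scan: s[0]='n', s[1]='q', s[2]='t', s[3]='u' (vowel), s[4]='b'
Vowels found: 1
Result: 1


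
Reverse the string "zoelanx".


Input string: 'zoelanx'
Operation: reverse character order
Original order: 'z' -> 'o' -> 'e' -> 'l' -> 'a' -> 'n' -> 'x'
Reversed order: 'x' -> 'n' -> 'a' -> 'l' -> 'e' -> 'o' -> 'z'
Result: xnaleoz


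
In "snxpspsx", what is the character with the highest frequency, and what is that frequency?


Input: 'snxpspsx'
Operation: tally each character
Counts: 'n':1, 'p':2, 's':3, 'x':2
Maximum: 's' appears 3 times


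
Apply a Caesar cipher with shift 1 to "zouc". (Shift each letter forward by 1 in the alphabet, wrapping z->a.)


Input: 'zouc', shift = 1
Operation: for each letter, (position + 1) mod 26
Mapping: 'z'(25+1=26, 26 mod 26=0)->'a', 'o'(14+1=15)->'p', 'u'(20+1=21)->'v', 'c'(2+1=3)->'d'
Result: apvd


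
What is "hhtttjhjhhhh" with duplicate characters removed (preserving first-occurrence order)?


Input: 'hhtttjhjhhhh'
Operation: keep first occurrence of each character
Scan: s[0]='h' new -> keep; s[1]='h' seen -> skip; s[2]='t' new -> keep; s[3]='t' seen -> skip; s[4]='t' seen -> skip; s[5]='j' new -> keep; s[6]='h' seen -> skip; s[7]='j' seen -> skip; s[8]='h' seen -> skip; s[9]='h' seen -> skip; s[10]='h' seen -> skip; s[11]='h' seen -> skip
Result: htj


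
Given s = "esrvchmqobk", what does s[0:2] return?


Input string: 'esrvchmqobk'
Operation: slice [0:2]
Extract characters: s[0]='e', s[1]='s'
Result: es


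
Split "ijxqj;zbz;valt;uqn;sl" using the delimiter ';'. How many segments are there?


Input string: 'ijxqj;zbz;valt;uqn;sl'
Delimiter: ';'
Split result: 'ijxqj', 'zbz', 'valt', 'uqn', 'sl'
Number of parts: 5


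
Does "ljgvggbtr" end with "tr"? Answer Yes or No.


Input string: 'ljgvggbtr'
Suffix to check: 'tr'
Last 2 characters of input: 'tr'
Match: True
Result: Yes


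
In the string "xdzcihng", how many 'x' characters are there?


Input string: 'xdzcihng'
Target character: 'x'
Scan each position: s[0]='x'
Matches found at indices: 0
Total: 1


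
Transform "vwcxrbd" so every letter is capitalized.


Input string: 'vwcxrbd'
Operation: convert each letter to uppercase
Mapping: 'v'->'V', 'w'->'W', 'c'->'C', 'x'->'X', 'r'->'R', 'b'->'B', 'd'->'D'
Result: VWCXRBD


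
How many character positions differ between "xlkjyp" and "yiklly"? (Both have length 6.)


String 1: 'xlkjyp'
String 2: 'yiklly'
Compare each position: pos 0: 'x'!='y', pos 1: 'l'!='i', pos 2: 'k'=='k', pos 3: 'j'!='l', pos 4: 'y'!='l', pos 5: 'p'!='y'
Differing positions: 5
Hamming distance: 5


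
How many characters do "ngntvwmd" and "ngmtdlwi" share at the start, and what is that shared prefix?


String 1: 'ngntvwmd'
String 2: 'ngmtdlwi'
Compare position by position:
pos 0: 'n' vs 'n' match
pos 1: 'g' vs 'g' match
pos 2: 'n' vs 'm' differ -> stop
Longest common prefix: "ng" (length 2)


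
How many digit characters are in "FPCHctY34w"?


Input string: 'FPCHctY34w'
Operation: count digit characters (0-9)
Scan: 'F', 'P', 'C', 'H', 'c', 't', 'Y', '3'(digit), '4'(digit), 'w'
Digits found: 2
Result: 2


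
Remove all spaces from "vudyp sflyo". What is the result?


Input string: 'vudyp sflyo'
Operation: remove all spaces
Words: 'vudyp', 'sflyo'
Join without spaces: vudypsflyo


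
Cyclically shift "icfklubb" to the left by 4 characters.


Input: 'icfklubb', shift = 4
Operation: split at index 4 and swap parts
Front part s[0:4] = 'icfk'
Back part s[4:] = 'lubb'
Rotated = back + front = 'lubb' + 'icfk'
Result: lubbicfk


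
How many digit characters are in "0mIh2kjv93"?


Input string: '0mIh2kjv93'
Operation: count digit characters (0-9)
Scan: '0'(digit), 'm', 'I', 'h', '2'(digit), 'k', 'j', 'v', '9'(digit), '3'(digit)
Digits found: 4
Result: 4


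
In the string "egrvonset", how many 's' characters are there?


Input string: 'egrvonset'
Target character: 's'
Scan each position: s[6]='s'
Matches found at indices: 6
Total: 1


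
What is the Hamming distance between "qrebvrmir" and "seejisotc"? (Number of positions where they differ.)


String 1: 'qrebvrmir'
String 2: 'seejisotc'
Compare each position: pos 0: 'q'!='s', pos 1: 'r'!='e', pos 2: 'e'=='e', pos 3: 'b'!='j', pos 4: 'v'!='i', pos 5: 'r'!='s', pos 6: 'm'!='o', pos 7: 'i'!='t', pos 8: 'r'!='c'
Differing positions: 8
Hamming distance: 8


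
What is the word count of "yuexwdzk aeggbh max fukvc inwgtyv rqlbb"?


Input string: 'yuexwdzk aeggbh max fukvc inwgtyv rqlbb'
Operation: split by spaces
Words found: 'yuexwdzk', 'aeggbh', 'max', 'fukvc', 'inwgtyv', 'rqlbb'
Word count: 6


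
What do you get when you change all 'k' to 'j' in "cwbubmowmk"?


Input string: 'cwbubmowmk'
Operation: replace 'k' with 'j'
Positions of 'k': 9
After replacement: cwbubmowmj


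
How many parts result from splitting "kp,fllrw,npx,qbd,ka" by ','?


Input string: 'kp,fllrw,npx,qbd,ka'
Delimiter: ','
Split result: 'kp', 'fllrw', 'npx', 'qbd', 'ka'
Number of parts: 5


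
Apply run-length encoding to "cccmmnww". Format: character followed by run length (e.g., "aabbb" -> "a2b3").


Input: 'cccmmnww'
Operation: identify consecutive runs
Runs: 'ccc' -> c3, 'mm' -> m2, 'n' -> n1, 'ww' -> w2
Encoded: c3m2n1w2


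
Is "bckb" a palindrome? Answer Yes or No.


Input string: 'bckb'
Reversed: 'bkcb'
Compare pairs: s[0]='b' vs s[3]='b' (match), s[1]='c' vs s[2]='k' (mismatch)
Palindrome: No


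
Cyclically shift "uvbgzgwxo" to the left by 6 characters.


Input: 'uvbgzgwxo', shift = 6
Operation: split at index 6 and swap parts
Front part s[0:6] = 'uvbgzg'
Back part s[6:] = 'wxo'
Rotated = back + front = 'wxo' + 'uvbgzg'
Result: wxouvbgzg


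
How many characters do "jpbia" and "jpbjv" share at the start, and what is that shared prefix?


String 1: 'jpbia'
String 2: 'jpbjv'
Compare position by position:
pos 0: 'j' vs 'j' match
pos 1: 'p' vs 'p' match
pos 2: 'b' vs 'b' match
pos 3: 'i' vs 'j' differ -> stop
Longest common prefix: "jpb" (length 3)


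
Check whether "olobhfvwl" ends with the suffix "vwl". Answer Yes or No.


Input string: 'olobhfvwl'
Suffix to check: 'vwl'
Last 3 characters of input: 'vwl'
Match: True
Result: Yes


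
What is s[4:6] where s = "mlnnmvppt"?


Input string: 'mlnnmvppt'
Operation: slice [4:6]
Extract characters: s[4]='m', s[5]='v'
Result: mv


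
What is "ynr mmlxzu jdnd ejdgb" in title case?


Input string: 'ynr mmlxzu jdnd ejdgb'
Operation: capitalize first letter of each word
Word transformations: 'ynr'->'Ynr', 'mmlxzu'->'Mmlxzu', 'jdnd'->'Jdnd', 'ejdgb'->'Ejdgb'
Result: Ynr Mmlxzu Jdnd Ejdgb


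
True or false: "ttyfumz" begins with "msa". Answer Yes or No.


Input string: 'ttyfumz'
Prefix to check: 'msa'
First 3 characters of input: 'tty'
Match: False
Result: No


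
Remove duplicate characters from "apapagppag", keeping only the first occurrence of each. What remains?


Input: 'apapagppag'
Operation: keep first occurrence of each character
Scan: s[0]='a' new -> keep; s[1]='p' new -> keep; s[2]='a' seen -> skip; s[3]='p' seen -> skip; s[4]='a' seen -> skip; s[5]='g' new -> keep; s[6]='p' seen -> skip; s[7]='p' seen -> skip; s[8]='a' seen -> skip; s[9]='g' seen -> skip
Result: apg


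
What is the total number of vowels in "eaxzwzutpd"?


Input string: 'eaxzwzutpd'
Operation: count vowels (a, e, i, o, u)
Scan: s[0]='e' (vowel), s[1]='a' (vowel), s[2]='x', s[3]='z', s[4]='w', s[5]='z', s[6]='u' (vowel), s[7]='t', s[8]='p', s[9]='d'
Vowels found: 3
Result: 3


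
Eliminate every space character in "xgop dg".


Input string: 'xgop dg'
Operation: remove all spaces
Words: 'xgop', 'dg'
Join without spaces: xgopdg


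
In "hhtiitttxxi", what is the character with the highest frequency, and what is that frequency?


Input: 'hhtiitttxxi'
Operation: tally each character
Counts: 'h':2, 'i':3, 't':4, 'x':2
Maximum: 't' appears 4 times


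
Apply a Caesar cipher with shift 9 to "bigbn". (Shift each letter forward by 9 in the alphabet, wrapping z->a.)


Input: 'bigbn', shift = 9
Operation: for each letter, (position + 9) mod 26
Mapping: 'b'(1+9=10)->'k', 'i'(8+9=17)->'r', 'g'(6+9=15)->'p', 'b'(1+9=10)->'k', 'n'(13+9=22)->'w'
Result: krpkw


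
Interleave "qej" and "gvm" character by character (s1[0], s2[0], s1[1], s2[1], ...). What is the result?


String 1: 'qej'
String 2: 'gvm'
Operation: alternate characters
Pairs: 'q'+'g', 'e'+'v', 'j'+'m'
Result: qgevjm


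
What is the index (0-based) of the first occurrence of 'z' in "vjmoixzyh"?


Input string: 'vjmoixzyh'
Target: 'z'
Scanning left to right: s[0]='v', s[1]='j', s[2]='m', s[3]='o', s[4]='i', s[5]='x', s[6]='z'
First match at index: 6


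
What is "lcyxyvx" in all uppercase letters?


Input string: 'lcyxyvx'
Operation: convert each letter to uppercase
Mapping: 'l'->'L', 'c'->'C', 'y'->'Y', 'x'->'X', 'y'->'Y', 'v'->'V', 'x'->'X'
Result: LCYXYVX


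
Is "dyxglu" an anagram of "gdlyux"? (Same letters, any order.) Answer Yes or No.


String 1: 'gdlyux' -> sorted: 'dgluxy'
String 2: 'dyxglu' -> sorted: 'dgluxy'
Compare sorted forms: 'dgluxy' == 'dgluxy'
Anagram: Yes


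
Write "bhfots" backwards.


Input string: 'bhfots'
Operation: reverse character order
Original order: 'b' -> 'h' -> 'f' -> 'o' -> 't' -> 's'
Reversed order: 's' -> 't' -> 'o' -> 'f' -> 'h' -> 'b'
Result: stofhb


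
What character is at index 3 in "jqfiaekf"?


Input string: 'jqfiaekf'
Operation: get character at index 3
Index mapping: s[0]='j', s[1]='q', s[2]='f', s[3]='i'
Result: 'i'


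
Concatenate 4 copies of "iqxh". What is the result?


Input string: 'iqxh'
Operation: repeat 4 times
Concatenation: 'iqxh' + 'iqxh' + 'iqxh' + 'iqxh'
Result: iqxhiqxhiqxhiqxh


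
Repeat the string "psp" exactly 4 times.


Input string: 'psp'
Operation: repeat 4 times
Concatenation: 'psp' + 'psp' + 'psp' + 'psp'
Result: psppsppsppsp


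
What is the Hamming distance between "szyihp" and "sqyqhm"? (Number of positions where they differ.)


String 1: 'szyihp'
String 2: 'sqyqhm'
Compare each position: pos 0: 's'=='s', pos 1: 'z'!='q', pos 2: 'y'=='y', pos 3: 'i'!='q', pos 4: 'h'=='h', pos 5: 'p'!='m'
Differing positions: 3
Hamming distance: 3


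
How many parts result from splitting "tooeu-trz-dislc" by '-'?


Input string: 'tooeu-trz-dislc'
Delimiter: '-'
Split result: 'tooeu', 'trz', 'dislc'
Number of parts: 3


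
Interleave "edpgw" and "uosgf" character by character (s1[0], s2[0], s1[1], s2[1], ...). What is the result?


String 1: 'edpgw'
String 2: 'uosgf'
Operation: alternate characters
Pairs: 'e'+'u', 'd'+'o', 'p'+'s', 'g'+'g', 'w'+'f'
Result: eudopsggwf


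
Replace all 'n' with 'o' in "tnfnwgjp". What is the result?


Input string: 'tnfnwgjp'
Operation: replace 'n' with 'o'
Positions of 'n': 1, 3
After replacement: tofowgjp


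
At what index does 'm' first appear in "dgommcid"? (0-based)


Input string: 'dgommcid'
Target: 'm'
Scanning left to right: s[0]='d', s[1]='g', s[2]='o', s[3]='m'
First match at index: 3


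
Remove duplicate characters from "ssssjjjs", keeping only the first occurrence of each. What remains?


Input: 'ssssjjjs'
Operation: keep first occurrence of each character
Scan: s[0]='s' new -> keep; s[1]='s' seen -> skip; s[2]='s' seen -> skip; s[3]='s' seen -> skip; s[4]='j' new -> keep; s[5]='j' seen -> skip; s[6]='j' seen -> skip; s[7]='s' seen -> skip
Result: sj


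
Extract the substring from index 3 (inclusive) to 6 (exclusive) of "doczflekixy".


Input string: 'doczflekixy'
Operation: slice [3:6]
Extract characters: s[3]='z', s[4]='f', s[5]='l'
Result: zfl


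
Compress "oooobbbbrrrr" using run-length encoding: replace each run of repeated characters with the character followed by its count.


Input: 'oooobbbbrrrr'
Operation: identify consecutive runs
Runs: 'oooo' -> o4, 'bbbb' -> b4, 'rrrr' -> r4
Encoded: o4b4r4


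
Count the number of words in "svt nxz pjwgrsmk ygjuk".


Input string: 'svt nxz pjwgrsmk ygjuk'
Operation: split by spaces
Words found: 'svt', 'nxz', 'pjwgrsmk', 'ygjuk'
Word count: 4


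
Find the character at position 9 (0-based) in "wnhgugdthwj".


Input string: 'wnhgugdthwj'
Operation: get character at index 9
Index mapping: s[0]='w', s[1]='n', s[2]='h', s[3]='g', s[4]='u', s[5]='g', s[6]='d', s[7]='t', s[8]='h', s[9]='w'
Result: 'w'


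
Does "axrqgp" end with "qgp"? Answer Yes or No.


Input string: 'axrqgp'
Suffix to check: 'qgp'
Last 3 characters of input: 'qgp'
Match: True
Result: Yes


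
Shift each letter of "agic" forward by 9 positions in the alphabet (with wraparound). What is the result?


Input: 'agic', shift = 9
Operation: for each letter, (position + 9) mod 26
Mapping: 'a'(0+9=9)->'j', 'g'(6+9=15)->'p', 'i'(8+9=17)->'r', 'c'(2+9=11)->'l'
Result: jprl


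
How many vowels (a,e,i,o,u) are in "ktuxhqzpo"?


Input string: 'ktuxhqzpo'
Operation: count vowels (a, e, i, o, u)
Scan: s[0]='k', s[1]='t', s[2]='u' (vowel), s[3]='x', s[4]='h', s[5]='q', s[6]='z', s[7]='p', s[8]='o' (vowel)
Vowels found: 2
Result: 2


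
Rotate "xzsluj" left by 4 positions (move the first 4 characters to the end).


Input: 'xzsluj', shift = 4
Operation: split at index 4 and swap parts
Front part s[0:4] = 'xzsl'
Back part s[4:] = 'uj'
Rotated = back + front = 'uj' + 'xzsl'
Result: ujxzsl


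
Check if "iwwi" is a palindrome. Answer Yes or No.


Input string: 'iwwi'
Reversed: 'iwwi'
Compare pairs: s[0]='i' vs s[3]='i' (match), s[1]='w' vs s[2]='w' (match)
Palindrome: Yes
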